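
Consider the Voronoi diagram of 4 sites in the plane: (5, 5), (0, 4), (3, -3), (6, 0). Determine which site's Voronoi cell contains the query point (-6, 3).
Nearest site = (0, 4)

The Voronoi cell of site s contains exactly those query points closer to s than to any other site. Compute squared distances from q = (-6, 3) to each site:
  (0 − -6)² + (4 − 3)² = 37
  (3 − -6)² + (-3 − 3)² = 117
  (5 − -6)² + (5 − 3)² = 125
  (6 − -6)² + (0 − 3)² = 153
Minimum is attained by (0, 4), so q lies in its Voronoi cell.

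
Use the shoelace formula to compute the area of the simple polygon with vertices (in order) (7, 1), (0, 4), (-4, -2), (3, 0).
Area = 53/2

Shoelace formula: Area = (1/2) |Σ_i (x_i · y_{i+1} − x_{i+1} · y_i)| (indices mod n). Compute each cross term:
  (7)(4) − (0)(1) = 28
  (0)(-2) − (-4)(4) = 16
  (-4)(0) − (3)(-2) = 6
  (3)(1) − (7)(0) = 3
Sum = 53, so (signed) Area = 53/2 = 53/2, |Area| = 53/2.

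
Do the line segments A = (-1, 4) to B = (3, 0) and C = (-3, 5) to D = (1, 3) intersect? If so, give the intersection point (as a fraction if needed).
Yes; intersection at (-1, 4) (t = 0 on AB, s = 1/2 on CD)

Parametrize AB as A + t(B − A) = (-1 + 4 t, 4 + -4 t) and CD as C + s(D − C) = (-3 + 4 s, 5 + -2 s). Solve the linear system for (t, s). Determinant = -8 ≠ 0, so a unique intersection of the containing lines exists. Solution: t = 0, s = 1/2 — both in [0, 1], so the segments cross. Intersection point: (-1, 4).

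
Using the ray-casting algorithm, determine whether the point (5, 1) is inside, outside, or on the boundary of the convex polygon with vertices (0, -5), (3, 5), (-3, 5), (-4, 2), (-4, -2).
The point (5, 1) lies strictly outside the polygon

Cast a horizontal ray to the right from the query point and count how many polygon edges it crosses (each edge strictly once or zero times, handled with the usual half-open convention). 
Parity of crossings → even ⇒ outside.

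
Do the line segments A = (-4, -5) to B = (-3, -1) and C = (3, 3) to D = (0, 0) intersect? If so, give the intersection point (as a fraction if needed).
No (intersection of containing lines falls outside at least one segment)

Parametrize and solve: t = 1/3, s = 20/9. At least one of these is outside [0, 1], so the segments do not intersect.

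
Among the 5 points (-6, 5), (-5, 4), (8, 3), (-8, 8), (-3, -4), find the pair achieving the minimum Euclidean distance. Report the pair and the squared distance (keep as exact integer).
Pair = ((-6, 5), (-5, 4)); squared distance = 2

Compute all C(5, 2) = 10 pairwise squared distances (x_i − x_j)² + (y_i − y_j)². The minimum is 2, attained by the pair ((-6, 5), (-5, 4)).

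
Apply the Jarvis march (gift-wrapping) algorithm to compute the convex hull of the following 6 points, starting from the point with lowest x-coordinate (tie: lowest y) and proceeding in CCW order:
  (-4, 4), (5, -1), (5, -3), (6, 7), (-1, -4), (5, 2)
Hull (CCW) = [(-4, 4), (-1, -4), (5, -3), (6, 7)]

Jarvis march: at each step, from the current hull vertex p, select the next vertex q as the point such that every other point lies strictly to the left of (or on) the directed line p → q. (Equivalently: for every other point r, the cross product (q − p) × (r − p) ≥ 0.)
Starting point (lowest x, tie lowest y): (-4, 4). Wrap until returning to start. Resulting hull: (-4, 4), (-1, -4), (5, -3), (6, 7).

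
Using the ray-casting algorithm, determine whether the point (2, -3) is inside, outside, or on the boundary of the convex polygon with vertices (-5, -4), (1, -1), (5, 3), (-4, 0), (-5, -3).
The point (2, -3) lies strictly outside the polygon

Cast a horizontal ray to the right from the query point and count how many polygon edges it crosses (each edge strictly once or zero times, handled with the usual half-open convention). 
Parity of crossings → even ⇒ outside.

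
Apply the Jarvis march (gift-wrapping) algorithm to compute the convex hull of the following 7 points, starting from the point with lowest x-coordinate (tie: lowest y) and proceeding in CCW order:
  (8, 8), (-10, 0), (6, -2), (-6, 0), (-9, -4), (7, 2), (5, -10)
Hull (CCW) = [(-10, 0), (-9, -4), (5, -10), (8, 8)]

Jarvis march: at each step, from the current hull vertex p, select the next vertex q as the point such that every other point lies strictly to the left of (or on) the directed line p → q. (Equivalently: for every other point r, the cross product (q − p) × (r − p) ≥ 0.)
Starting point (lowest x, tie lowest y): (-10, 0). Wrap until returning to start. Resulting hull: (-10, 0), (-9, -4), (5, -10), (8, 8).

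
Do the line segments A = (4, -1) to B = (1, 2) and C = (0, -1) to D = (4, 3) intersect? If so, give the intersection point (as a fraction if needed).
Yes; intersection at (2, 1) (t = 2/3 on AB, s = 1/2 on CD)

Parametrize AB as A + t(B − A) = (4 + -3 t, -1 + 3 t) and CD as C + s(D − C) = (0 + 4 s, -1 + 4 s). Solve the linear system for (t, s). Determinant = 24 ≠ 0, so a unique intersection of the containing lines exists. Solution: t = 2/3, s = 1/2 — both in [0, 1], so the segments cross. Intersection point: (2, 1).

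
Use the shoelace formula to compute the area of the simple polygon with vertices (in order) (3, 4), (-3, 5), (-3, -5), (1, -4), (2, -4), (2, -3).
Area = 97/2

Shoelace formula: Area = (1/2) |Σ_i (x_i · y_{i+1} − x_{i+1} · y_i)| (indices mod n). Compute each cross term:
  (3)(5) − (-3)(4) = 27
  (-3)(-5) − (-3)(5) = 30
  (-3)(-4) − (1)(-5) = 17
  (1)(-4) − (2)(-4) = 4
  (2)(-3) − (2)(-4) = 2
  (2)(4) − (3)(-3) = 17
Sum = 97, so (signed) Area = 97/2 = 97/2, |Area| = 97/2.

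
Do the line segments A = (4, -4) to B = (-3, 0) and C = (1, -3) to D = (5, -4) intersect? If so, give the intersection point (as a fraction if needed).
Yes; intersection at (29/9, -32/9) (t = 1/9 on AB, s = 5/9 on CD)

Parametrize AB as A + t(B − A) = (4 + -7 t, -4 + 4 t) and CD as C + s(D − C) = (1 + 4 s, -3 + -1 s). Solve the linear system for (t, s). Determinant = 9 ≠ 0, so a unique intersection of the containing lines exists. Solution: t = 1/9, s = 5/9 — both in [0, 1], so the segments cross. Intersection point: (29/9, -32/9).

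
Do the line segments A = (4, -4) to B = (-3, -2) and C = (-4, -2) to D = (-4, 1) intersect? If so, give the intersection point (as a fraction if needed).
No (intersection of containing lines falls outside at least one segment)

Parametrize and solve: t = 8/7, s = 2/21. At least one of these is outside [0, 1], so the segments do not intersect.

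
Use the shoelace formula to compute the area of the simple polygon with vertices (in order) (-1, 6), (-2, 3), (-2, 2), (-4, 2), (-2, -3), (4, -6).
Area = 73/2

Shoelace formula: Area = (1/2) |Σ_i (x_i · y_{i+1} − x_{i+1} · y_i)| (indices mod n). Compute each cross term:
  (-1)(3) − (-2)(6) = 9
  (-2)(2) − (-2)(3) = 2
  (-2)(2) − (-4)(2) = 4
  (-4)(-3) − (-2)(2) = 16
  (-2)(-6) − (4)(-3) = 24
  (4)(6) − (-1)(-6) = 18
Sum = 73, so (signed) Area = 73/2 = 73/2, |Area| = 73/2.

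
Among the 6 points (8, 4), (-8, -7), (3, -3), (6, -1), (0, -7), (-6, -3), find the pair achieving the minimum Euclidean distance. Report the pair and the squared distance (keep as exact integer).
Pair = ((3, -3), (6, -1)); squared distance = 13

Compute all C(6, 2) = 15 pairwise squared distances (x_i − x_j)² + (y_i − y_j)². The minimum is 13, attained by the pair ((3, -3), (6, -1)).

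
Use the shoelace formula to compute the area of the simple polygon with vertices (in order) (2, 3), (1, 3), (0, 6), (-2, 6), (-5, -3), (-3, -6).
Area = 81/2

Shoelace formula: Area = (1/2) |Σ_i (x_i · y_{i+1} − x_{i+1} · y_i)| (indices mod n). Compute each cross term:
  (2)(3) − (1)(3) = 3
  (1)(6) − (0)(3) = 6
  (0)(6) − (-2)(6) = 12
  (-2)(-3) − (-5)(6) = 36
  (-5)(-6) − (-3)(-3) = 21
  (-3)(3) − (2)(-6) = 3
Sum = 81, so (signed) Area = 81/2 = 81/2, |Area| = 81/2.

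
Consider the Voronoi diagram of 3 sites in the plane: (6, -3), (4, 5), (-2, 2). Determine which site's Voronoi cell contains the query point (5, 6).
Nearest site = (4, 5)

The Voronoi cell of site s contains exactly those query points closer to s than to any other site. Compute squared distances from q = (5, 6) to each site:
  (4 − 5)² + (5 − 6)² = 2
  (-2 − 5)² + (2 − 6)² = 65
  (6 − 5)² + (-3 − 6)² = 82
Minimum is attained by (4, 5), so q lies in its Voronoi cell.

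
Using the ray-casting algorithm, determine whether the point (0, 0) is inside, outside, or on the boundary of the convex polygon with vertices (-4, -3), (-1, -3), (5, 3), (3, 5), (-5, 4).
The point (0, 0) lies strictly inside the polygon

Cast a horizontal ray to the right from the query point and count how many polygon edges it crosses (each edge strictly once or zero times, handled with the usual half-open convention). 
Parity of crossings → odd ⇒ inside.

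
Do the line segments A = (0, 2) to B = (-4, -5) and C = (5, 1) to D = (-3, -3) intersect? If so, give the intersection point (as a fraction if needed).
Yes; intersection at (-14/5, -29/10) (t = 7/10 on AB, s = 39/40 on CD)

Parametrize AB as A + t(B − A) = (0 + -4 t, 2 + -7 t) and CD as C + s(D − C) = (5 + -8 s, 1 + -4 s). Solve the linear system for (t, s). Determinant = 40 ≠ 0, so a unique intersection of the containing lines exists. Solution: t = 7/10, s = 39/40 — both in [0, 1], so the segments cross. Intersection point: (-14/5, -29/10).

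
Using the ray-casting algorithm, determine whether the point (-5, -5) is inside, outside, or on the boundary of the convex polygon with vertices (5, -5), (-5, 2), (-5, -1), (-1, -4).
The point (-5, -5) lies strictly outside the polygon

Cast a horizontal ray to the right from the query point and count how many polygon edges it crosses (each edge strictly once or zero times, handled with the usual half-open convention). 
Parity of crossings → even ⇒ outside.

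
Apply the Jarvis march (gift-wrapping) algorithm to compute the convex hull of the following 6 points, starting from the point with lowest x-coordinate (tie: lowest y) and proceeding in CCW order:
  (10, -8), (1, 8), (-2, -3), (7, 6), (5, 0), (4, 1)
Hull (CCW) = [(-2, -3), (10, -8), (7, 6), (1, 8)]

Jarvis march: at each step, from the current hull vertex p, select the next vertex q as the point such that every other point lies strictly to the left of (or on) the directed line p → q. (Equivalently: for every other point r, the cross product (q − p) × (r − p) ≥ 0.)
Starting point (lowest x, tie lowest y): (-2, -3). Wrap until returning to start. Resulting hull: (-2, -3), (10, -8), (7, 6), (1, 8).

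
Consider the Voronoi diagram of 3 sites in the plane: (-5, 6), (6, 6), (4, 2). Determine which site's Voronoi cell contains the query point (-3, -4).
Nearest site = (4, 2)

The Voronoi cell of site s contains exactly those query points closer to s than to any other site. Compute squared distances from q = (-3, -4) to each site:
  (4 − -3)² + (2 − -4)² = 85
  (-5 − -3)² + (6 − -4)² = 104
  (6 − -3)² + (6 − -4)² = 181
Minimum is attained by (4, 2), so q lies in its Voronoi cell.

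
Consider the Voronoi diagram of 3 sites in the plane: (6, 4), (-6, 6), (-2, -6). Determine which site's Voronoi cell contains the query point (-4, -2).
Nearest site = (-2, -6)

The Voronoi cell of site s contains exactly those query points closer to s than to any other site. Compute squared distances from q = (-4, -2) to each site:
  (-2 − -4)² + (-6 − -2)² = 20
  (-6 − -4)² + (6 − -2)² = 68
  (6 − -4)² + (4 − -2)² = 136
Minimum is attained by (-2, -6), so q lies in its Voronoi cell.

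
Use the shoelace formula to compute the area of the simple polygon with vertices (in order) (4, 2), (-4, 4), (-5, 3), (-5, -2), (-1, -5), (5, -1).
Area = 60

Shoelace formula: Area = (1/2) |Σ_i (x_i · y_{i+1} − x_{i+1} · y_i)| (indices mod n). Compute each cross term:
  (4)(4) − (-4)(2) = 24
  (-4)(3) − (-5)(4) = 8
  (-5)(-2) − (-5)(3) = 25
  (-5)(-5) − (-1)(-2) = 23
  (-1)(-1) − (5)(-5) = 26
  (5)(2) − (4)(-1) = 14
Sum = 120, so (signed) Area = 120/2 = 60, |Area| = 60.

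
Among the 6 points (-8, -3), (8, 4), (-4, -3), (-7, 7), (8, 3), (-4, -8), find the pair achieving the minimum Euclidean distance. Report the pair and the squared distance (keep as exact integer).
Pair = ((8, 4), (8, 3)); squared distance = 1

Compute all C(6, 2) = 15 pairwise squared distances (x_i − x_j)² + (y_i − y_j)². The minimum is 1, attained by the pair ((8, 4), (8, 3)).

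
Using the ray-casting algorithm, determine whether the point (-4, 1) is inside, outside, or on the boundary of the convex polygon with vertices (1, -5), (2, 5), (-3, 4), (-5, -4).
The point (-4, 1) lies strictly outside the polygon

Cast a horizontal ray to the right from the query point and count how many polygon edges it crosses (each edge strictly once or zero times, handled with the usual half-open convention). 
Parity of crossings → even ⇒ outside.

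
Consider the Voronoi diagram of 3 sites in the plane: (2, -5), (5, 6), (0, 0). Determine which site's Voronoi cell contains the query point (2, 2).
Nearest site = (0, 0)

The Voronoi cell of site s contains exactly those query points closer to s than to any other site. Compute squared distances from q = (2, 2) to each site:
  (0 − 2)² + (0 − 2)² = 8
  (5 − 2)² + (6 − 2)² = 25
  (2 − 2)² + (-5 − 2)² = 49
Minimum is attained by (0, 0), so q lies in its Voronoi cell.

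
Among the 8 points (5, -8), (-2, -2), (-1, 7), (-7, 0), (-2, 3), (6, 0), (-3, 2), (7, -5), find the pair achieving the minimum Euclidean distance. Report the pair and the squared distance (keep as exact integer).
Pair = ((-2, 3), (-3, 2)); squared distance = 2

Compute all C(8, 2) = 28 pairwise squared distances (x_i − x_j)² + (y_i − y_j)². The minimum is 2, attained by the pair ((-2, 3), (-3, 2)).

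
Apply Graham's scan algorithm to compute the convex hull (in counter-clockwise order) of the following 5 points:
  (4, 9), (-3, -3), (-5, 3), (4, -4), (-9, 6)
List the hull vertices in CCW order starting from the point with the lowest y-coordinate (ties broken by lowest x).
Hull (CCW) = [(4, -4), (4, 9), (-9, 6), (-3, -3)]

Graham scan procedure:
  1. Find the pivot p₀ = point with lowest y (tie → lowest x): (4, -4).
  2. Sort the remaining points by polar angle around p₀.
  3. Walk through sorted points, maintaining a stack; pop the top while the last three entries make a non-left turn (cross product ≤ 0).
  4. Final stack is the convex hull in CCW order: (4, -4), (4, 9), (-9, 6), (-3, -3).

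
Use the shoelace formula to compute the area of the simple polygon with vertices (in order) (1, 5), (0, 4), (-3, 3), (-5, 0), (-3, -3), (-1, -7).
Area = 33

Shoelace formula: Area = (1/2) |Σ_i (x_i · y_{i+1} − x_{i+1} · y_i)| (indices mod n). Compute each cross term:
  (1)(4) − (0)(5) = 4
  (0)(3) − (-3)(4) = 12
  (-3)(0) − (-5)(3) = 15
  (-5)(-3) − (-3)(0) = 15
  (-3)(-7) − (-1)(-3) = 18
  (-1)(5) − (1)(-7) = 2
Sum = 66, so (signed) Area = 66/2 = 33, |Area| = 33.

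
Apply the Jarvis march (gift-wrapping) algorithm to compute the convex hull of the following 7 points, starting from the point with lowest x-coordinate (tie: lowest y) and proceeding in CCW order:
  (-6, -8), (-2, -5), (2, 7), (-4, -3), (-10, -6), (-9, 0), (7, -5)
Hull (CCW) = [(-10, -6), (-6, -8), (7, -5), (2, 7), (-9, 0)]

Jarvis march: at each step, from the current hull vertex p, select the next vertex q as the point such that every other point lies strictly to the left of (or on) the directed line p → q. (Equivalently: for every other point r, the cross product (q − p) × (r − p) ≥ 0.)
Starting point (lowest x, tie lowest y): (-10, -6). Wrap until returning to start. Resulting hull: (-10, -6), (-6, -8), (7, -5), (2, 7), (-9, 0).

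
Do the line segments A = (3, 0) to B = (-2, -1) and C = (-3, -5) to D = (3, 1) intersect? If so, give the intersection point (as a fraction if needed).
Yes; intersection at (7/4, -1/4) (t = 1/4 on AB, s = 19/24 on CD)

Parametrize AB as A + t(B − A) = (3 + -5 t, 0 + -1 t) and CD as C + s(D − C) = (-3 + 6 s, -5 + 6 s). Solve the linear system for (t, s). Determinant = 24 ≠ 0, so a unique intersection of the containing lines exists. Solution: t = 1/4, s = 19/24 — both in [0, 1], so the segments cross. Intersection point: (7/4, -1/4).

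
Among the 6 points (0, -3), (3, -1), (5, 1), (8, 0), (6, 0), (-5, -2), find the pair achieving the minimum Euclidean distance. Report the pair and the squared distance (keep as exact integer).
Pair = ((5, 1), (6, 0)); squared distance = 2

Compute all C(6, 2) = 15 pairwise squared distances (x_i − x_j)² + (y_i − y_j)². The minimum is 2, attained by the pair ((5, 1), (6, 0)).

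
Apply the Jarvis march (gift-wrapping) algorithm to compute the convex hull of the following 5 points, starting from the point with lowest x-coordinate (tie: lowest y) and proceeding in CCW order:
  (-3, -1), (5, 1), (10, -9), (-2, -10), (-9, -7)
Hull (CCW) = [(-9, -7), (-2, -10), (10, -9), (5, 1), (-3, -1)]

Jarvis march: at each step, from the current hull vertex p, select the next vertex q as the point such that every other point lies strictly to the left of (or on) the directed line p → q. (Equivalently: for every other point r, the cross product (q − p) × (r − p) ≥ 0.)
Starting point (lowest x, tie lowest y): (-9, -7). Wrap until returning to start. Resulting hull: (-9, -7), (-2, -10), (10, -9), (5, 1), (-3, -1).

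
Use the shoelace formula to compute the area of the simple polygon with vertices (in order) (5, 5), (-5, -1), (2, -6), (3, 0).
Area = 85/2

Shoelace formula: Area = (1/2) |Σ_i (x_i · y_{i+1} − x_{i+1} · y_i)| (indices mod n). Compute each cross term:
  (5)(-1) − (-5)(5) = 20
  (-5)(-6) − (2)(-1) = 32
  (2)(0) − (3)(-6) = 18
  (3)(5) − (5)(0) = 15
Sum = 85, so (signed) Area = 85/2 = 85/2, |Area| = 85/2.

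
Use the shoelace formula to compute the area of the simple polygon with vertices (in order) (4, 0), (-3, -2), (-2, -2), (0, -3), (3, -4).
Area = 25/2

Shoelace formula: Area = (1/2) |Σ_i (x_i · y_{i+1} − x_{i+1} · y_i)| (indices mod n). Compute each cross term:
  (4)(-2) − (-3)(0) = -8
  (-3)(-2) − (-2)(-2) = 2
  (-2)(-3) − (0)(-2) = 6
  (0)(-4) − (3)(-3) = 9
  (3)(0) − (4)(-4) = 16
Sum = 25, so (signed) Area = 25/2 = 25/2, |Area| = 25/2.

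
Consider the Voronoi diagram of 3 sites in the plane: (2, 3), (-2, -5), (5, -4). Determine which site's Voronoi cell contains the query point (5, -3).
Nearest site = (5, -4)

The Voronoi cell of site s contains exactly those query points closer to s than to any other site. Compute squared distances from q = (5, -3) to each site:
  (5 − 5)² + (-4 − -3)² = 1
  (2 − 5)² + (3 − -3)² = 45
  (-2 − 5)² + (-5 − -3)² = 53
Minimum is attained by (5, -4), so q lies in its Voronoi cell.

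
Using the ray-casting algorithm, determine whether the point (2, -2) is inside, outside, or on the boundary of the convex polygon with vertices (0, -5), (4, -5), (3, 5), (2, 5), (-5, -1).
The point (2, -2) lies strictly inside the polygon

Cast a horizontal ray to the right from the query point and count how many polygon edges it crosses (each edge strictly once or zero times, handled with the usual half-open convention). 
Parity of crossings → odd ⇒ inside.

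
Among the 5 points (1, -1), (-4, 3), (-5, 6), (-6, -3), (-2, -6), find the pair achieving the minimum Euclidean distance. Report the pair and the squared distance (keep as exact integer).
Pair = ((-4, 3), (-5, 6)); squared distance = 10

Compute all C(5, 2) = 10 pairwise squared distances (x_i − x_j)² + (y_i − y_j)². The minimum is 10, attained by the pair ((-4, 3), (-5, 6)).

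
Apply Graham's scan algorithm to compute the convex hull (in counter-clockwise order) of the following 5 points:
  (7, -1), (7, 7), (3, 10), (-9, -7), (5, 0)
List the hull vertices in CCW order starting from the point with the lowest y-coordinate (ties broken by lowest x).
Hull (CCW) = [(-9, -7), (7, -1), (7, 7), (3, 10)]

Graham scan procedure:
  1. Find the pivot p₀ = point with lowest y (tie → lowest x): (-9, -7).
  2. Sort the remaining points by polar angle around p₀.
  3. Walk through sorted points, maintaining a stack; pop the top while the last three entries make a non-left turn (cross product ≤ 0).
  4. Final stack is the convex hull in CCW order: (-9, -7), (7, -1), (7, 7), (3, 10).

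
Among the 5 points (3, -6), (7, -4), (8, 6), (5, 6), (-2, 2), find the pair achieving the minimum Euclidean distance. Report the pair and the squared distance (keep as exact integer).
Pair = ((8, 6), (5, 6)); squared distance = 9

Compute all C(5, 2) = 10 pairwise squared distances (x_i − x_j)² + (y_i − y_j)². The minimum is 9, attained by the pair ((8, 6), (5, 6)).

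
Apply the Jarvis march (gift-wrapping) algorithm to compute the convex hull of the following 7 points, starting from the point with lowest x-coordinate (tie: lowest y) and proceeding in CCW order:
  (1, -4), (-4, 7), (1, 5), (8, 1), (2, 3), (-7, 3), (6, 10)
Hull (CCW) = [(-7, 3), (1, -4), (8, 1), (6, 10), (-4, 7)]

Jarvis march: at each step, from the current hull vertex p, select the next vertex q as the point such that every other point lies strictly to the left of (or on) the directed line p → q. (Equivalently: for every other point r, the cross product (q − p) × (r − p) ≥ 0.)
Starting point (lowest x, tie lowest y): (-7, 3). Wrap until returning to start. Resulting hull: (-7, 3), (1, -4), (8, 1), (6, 10), (-4, 7).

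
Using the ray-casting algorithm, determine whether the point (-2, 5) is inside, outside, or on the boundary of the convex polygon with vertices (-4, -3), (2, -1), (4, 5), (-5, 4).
The point (-2, 5) lies strictly outside the polygon

Cast a horizontal ray to the right from the query point and count how many polygon edges it crosses (each edge strictly once or zero times, handled with the usual half-open convention). 
Parity of crossings → even ⇒ outside.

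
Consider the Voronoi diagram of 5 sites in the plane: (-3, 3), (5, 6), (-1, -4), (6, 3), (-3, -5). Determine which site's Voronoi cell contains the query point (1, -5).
Nearest site = (-1, -4)

The Voronoi cell of site s contains exactly those query points closer to s than to any other site. Compute squared distances from q = (1, -5) to each site:
  (-1 − 1)² + (-4 − -5)² = 5
  (-3 − 1)² + (-5 − -5)² = 16
  (-3 − 1)² + (3 − -5)² = 80
  (6 − 1)² + (3 − -5)² = 89
  (5 − 1)² + (6 − -5)² = 137
Minimum is attained by (-1, -4), so q lies in its Voronoi cell.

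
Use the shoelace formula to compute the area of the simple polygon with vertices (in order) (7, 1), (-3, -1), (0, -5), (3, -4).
Area = 57/2

Shoelace formula: Area = (1/2) |Σ_i (x_i · y_{i+1} − x_{i+1} · y_i)| (indices mod n). Compute each cross term:
  (7)(-1) − (-3)(1) = -4
  (-3)(-5) − (0)(-1) = 15
  (0)(-4) − (3)(-5) = 15
  (3)(1) − (7)(-4) = 31
Sum = 57, so (signed) Area = 57/2 = 57/2, |Area| = 57/2.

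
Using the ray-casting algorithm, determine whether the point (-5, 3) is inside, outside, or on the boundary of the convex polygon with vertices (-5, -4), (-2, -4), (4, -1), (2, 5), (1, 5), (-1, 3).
The point (-5, 3) lies strictly outside the polygon

Cast a horizontal ray to the right from the query point and count how many polygon edges it crosses (each edge strictly once or zero times, handled with the usual half-open convention). 
Parity of crossings → even ⇒ outside.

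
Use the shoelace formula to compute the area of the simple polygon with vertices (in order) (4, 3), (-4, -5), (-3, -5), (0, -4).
Area = 25/2

Shoelace formula: Area = (1/2) |Σ_i (x_i · y_{i+1} − x_{i+1} · y_i)| (indices mod n). Compute each cross term:
  (4)(-5) − (-4)(3) = -8
  (-4)(-5) − (-3)(-5) = 5
  (-3)(-4) − (0)(-5) = 12
  (0)(3) − (4)(-4) = 16
Sum = 25, so (signed) Area = 25/2 = 25/2, |Area| = 25/2.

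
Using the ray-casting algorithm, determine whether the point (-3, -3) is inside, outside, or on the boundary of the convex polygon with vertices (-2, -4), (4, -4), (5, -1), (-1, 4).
The point (-3, -3) lies strictly outside the polygon

Cast a horizontal ray to the right from the query point and count how many polygon edges it crosses (each edge strictly once or zero times, handled with the usual half-open convention). 
Parity of crossings → even ⇒ outside.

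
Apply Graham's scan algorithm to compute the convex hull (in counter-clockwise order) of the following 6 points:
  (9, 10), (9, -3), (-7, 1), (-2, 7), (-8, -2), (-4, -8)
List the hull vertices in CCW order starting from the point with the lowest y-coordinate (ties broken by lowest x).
Hull (CCW) = [(-4, -8), (9, -3), (9, 10), (-2, 7), (-7, 1), (-8, -2)]

Graham scan procedure:
  1. Find the pivot p₀ = point with lowest y (tie → lowest x): (-4, -8).
  2. Sort the remaining points by polar angle around p₀.
  3. Walk through sorted points, maintaining a stack; pop the top while the last three entries make a non-left turn (cross product ≤ 0).
  4. Final stack is the convex hull in CCW order: (-4, -8), (9, -3), (9, 10), (-2, 7), (-7, 1), (-8, -2).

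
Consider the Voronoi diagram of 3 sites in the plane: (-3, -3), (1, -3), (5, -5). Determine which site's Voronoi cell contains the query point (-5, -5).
Nearest site = (-3, -3)

The Voronoi cell of site s contains exactly those query points closer to s than to any other site. Compute squared distances from q = (-5, -5) to each site:
  (-3 − -5)² + (-3 − -5)² = 8
  (1 − -5)² + (-3 − -5)² = 40
  (5 − -5)² + (-5 − -5)² = 100
Minimum is attained by (-3, -3), so q lies in its Voronoi cell.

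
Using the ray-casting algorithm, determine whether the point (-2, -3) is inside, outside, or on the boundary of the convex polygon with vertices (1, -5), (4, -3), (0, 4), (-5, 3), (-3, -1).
The point (-2, -3) lies strictly outside the polygon

Cast a horizontal ray to the right from the query point and count how many polygon edges it crosses (each edge strictly once or zero times, handled with the usual half-open convention). 
Parity of crossings → even ⇒ outside.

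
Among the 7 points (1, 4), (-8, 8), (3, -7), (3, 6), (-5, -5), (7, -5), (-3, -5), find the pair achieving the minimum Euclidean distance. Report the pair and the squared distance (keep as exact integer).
Pair = ((-5, -5), (-3, -5)); squared distance = 4

Compute all C(7, 2) = 21 pairwise squared distances (x_i − x_j)² + (y_i − y_j)². The minimum is 4, attained by the pair ((-5, -5), (-3, -5)).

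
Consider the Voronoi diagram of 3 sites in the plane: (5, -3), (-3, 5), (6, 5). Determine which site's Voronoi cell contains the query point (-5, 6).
Nearest site = (-3, 5)

The Voronoi cell of site s contains exactly those query points closer to s than to any other site. Compute squared distances from q = (-5, 6) to each site:
  (-3 − -5)² + (5 − 6)² = 5
  (6 − -5)² + (5 − 6)² = 122
  (5 − -5)² + (-3 − 6)² = 181
Minimum is attained by (-3, 5), so q lies in its Voronoi cell.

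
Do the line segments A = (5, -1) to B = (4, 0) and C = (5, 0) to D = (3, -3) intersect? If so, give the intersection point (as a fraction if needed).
Yes; intersection at (23/5, -3/5) (t = 2/5 on AB, s = 1/5 on CD)

Parametrize AB as A + t(B − A) = (5 + -1 t, -1 + 1 t) and CD as C + s(D − C) = (5 + -2 s, 0 + -3 s). Solve the linear system for (t, s). Determinant = -5 ≠ 0, so a unique intersection of the containing lines exists. Solution: t = 2/5, s = 1/5 — both in [0, 1], so the segments cross. Intersection point: (23/5, -3/5).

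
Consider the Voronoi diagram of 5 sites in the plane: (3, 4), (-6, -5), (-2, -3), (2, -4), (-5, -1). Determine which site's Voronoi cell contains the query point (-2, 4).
Nearest site = (3, 4)

The Voronoi cell of site s contains exactly those query points closer to s than to any other site. Compute squared distances from q = (-2, 4) to each site:
  (3 − -2)² + (4 − 4)² = 25
  (-5 − -2)² + (-1 − 4)² = 34
  (-2 − -2)² + (-3 − 4)² = 49
  (2 − -2)² + (-4 − 4)² = 80
  (-6 − -2)² + (-5 − 4)² = 97
Minimum is attained by (3, 4), so q lies in its Voronoi cell.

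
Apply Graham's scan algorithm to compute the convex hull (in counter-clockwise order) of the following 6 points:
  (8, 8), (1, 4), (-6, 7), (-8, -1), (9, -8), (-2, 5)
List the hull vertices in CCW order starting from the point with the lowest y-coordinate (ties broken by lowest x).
Hull (CCW) = [(9, -8), (8, 8), (-6, 7), (-8, -1)]

Graham scan procedure:
  1. Find the pivot p₀ = point with lowest y (tie → lowest x): (9, -8).
  2. Sort the remaining points by polar angle around p₀.
  3. Walk through sorted points, maintaining a stack; pop the top while the last three entries make a non-left turn (cross product ≤ 0).
  4. Final stack is the convex hull in CCW order: (9, -8), (8, 8), (-6, 7), (-8, -1).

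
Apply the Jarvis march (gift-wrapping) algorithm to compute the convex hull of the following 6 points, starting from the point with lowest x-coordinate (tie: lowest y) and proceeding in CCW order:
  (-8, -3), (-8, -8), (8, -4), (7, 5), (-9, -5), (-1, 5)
Hull (CCW) = [(-9, -5), (-8, -8), (8, -4), (7, 5), (-1, 5), (-8, -3)]

Jarvis march: at each step, from the current hull vertex p, select the next vertex q as the point such that every other point lies strictly to the left of (or on) the directed line p → q. (Equivalently: for every other point r, the cross product (q − p) × (r − p) ≥ 0.)
Starting point (lowest x, tie lowest y): (-9, -5). Wrap until returning to start. Resulting hull: (-9, -5), (-8, -8), (8, -4), (7, 5), (-1, 5), (-8, -3).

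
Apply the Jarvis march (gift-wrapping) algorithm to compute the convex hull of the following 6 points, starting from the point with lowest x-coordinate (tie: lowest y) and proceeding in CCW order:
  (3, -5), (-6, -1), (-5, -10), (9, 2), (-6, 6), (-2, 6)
Hull (CCW) = [(-6, -1), (-5, -10), (3, -5), (9, 2), (-2, 6), (-6, 6)]

Jarvis march: at each step, from the current hull vertex p, select the next vertex q as the point such that every other point lies strictly to the left of (or on) the directed line p → q. (Equivalently: for every other point r, the cross product (q − p) × (r − p) ≥ 0.)
Starting point (lowest x, tie lowest y): (-6, -1). Wrap until returning to start. Resulting hull: (-6, -1), (-5, -10), (3, -5), (9, 2), (-2, 6), (-6, 6).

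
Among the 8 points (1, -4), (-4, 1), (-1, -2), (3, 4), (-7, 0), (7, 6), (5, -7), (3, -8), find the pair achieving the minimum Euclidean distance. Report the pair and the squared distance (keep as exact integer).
Pair = ((5, -7), (3, -8)); squared distance = 5

Compute all C(8, 2) = 28 pairwise squared distances (x_i − x_j)² + (y_i − y_j)². The minimum is 5, attained by the pair ((5, -7), (3, -8)).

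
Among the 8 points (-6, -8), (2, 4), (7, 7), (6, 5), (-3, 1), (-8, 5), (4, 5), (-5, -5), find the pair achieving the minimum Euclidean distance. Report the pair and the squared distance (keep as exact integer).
Pair = ((6, 5), (4, 5)); squared distance = 4

Compute all C(8, 2) = 28 pairwise squared distances (x_i − x_j)² + (y_i − y_j)². The minimum is 4, attained by the pair ((6, 5), (4, 5)).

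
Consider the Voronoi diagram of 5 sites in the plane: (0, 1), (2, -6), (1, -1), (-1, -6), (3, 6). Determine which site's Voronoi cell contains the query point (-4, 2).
Nearest site = (0, 1)

The Voronoi cell of site s contains exactly those query points closer to s than to any other site. Compute squared distances from q = (-4, 2) to each site:
  (0 − -4)² + (1 − 2)² = 17
  (1 − -4)² + (-1 − 2)² = 34
  (3 − -4)² + (6 − 2)² = 65
  (-1 − -4)² + (-6 − 2)² = 73
  (2 − -4)² + (-6 − 2)² = 100
Minimum is attained by (0, 1), so q lies in its Voronoi cell.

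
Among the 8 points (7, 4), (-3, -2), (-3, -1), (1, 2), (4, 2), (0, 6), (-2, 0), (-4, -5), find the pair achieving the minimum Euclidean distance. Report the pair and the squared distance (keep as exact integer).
Pair = ((-3, -2), (-3, -1)); squared distance = 1

Compute all C(8, 2) = 28 pairwise squared distances (x_i − x_j)² + (y_i − y_j)². The minimum is 1, attained by the pair ((-3, -2), (-3, -1)).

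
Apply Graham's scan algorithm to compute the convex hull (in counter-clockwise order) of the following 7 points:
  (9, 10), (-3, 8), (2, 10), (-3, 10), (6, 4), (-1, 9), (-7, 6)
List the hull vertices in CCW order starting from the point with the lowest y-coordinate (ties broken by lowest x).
Hull (CCW) = [(6, 4), (9, 10), (-3, 10), (-7, 6)]

Graham scan procedure:
  1. Find the pivot p₀ = point with lowest y (tie → lowest x): (6, 4).
  2. Sort the remaining points by polar angle around p₀.
  3. Walk through sorted points, maintaining a stack; pop the top while the last three entries make a non-left turn (cross product ≤ 0).
  4. Final stack is the convex hull in CCW order: (6, 4), (9, 10), (-3, 10), (-7, 6).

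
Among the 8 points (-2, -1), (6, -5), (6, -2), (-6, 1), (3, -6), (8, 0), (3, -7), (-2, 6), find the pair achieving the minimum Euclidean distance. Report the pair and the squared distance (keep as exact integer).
Pair = ((3, -6), (3, -7)); squared distance = 1

Compute all C(8, 2) = 28 pairwise squared distances (x_i − x_j)² + (y_i − y_j)². The minimum is 1, attained by the pair ((3, -6), (3, -7)).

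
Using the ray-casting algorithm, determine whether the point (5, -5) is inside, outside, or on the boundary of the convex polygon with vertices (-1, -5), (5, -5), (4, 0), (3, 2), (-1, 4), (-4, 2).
The point (5, -5) lies on the polygon boundary

Boundary check: the query satisfies the collinearity and bounding-box conditions for some polygon edge, so it lies exactly on the boundary.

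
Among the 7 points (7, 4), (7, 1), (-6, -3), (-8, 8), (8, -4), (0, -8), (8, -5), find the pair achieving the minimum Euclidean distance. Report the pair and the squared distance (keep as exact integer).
Pair = ((8, -4), (8, -5)); squared distance = 1

Compute all C(7, 2) = 21 pairwise squared distances (x_i − x_j)² + (y_i − y_j)². The minimum is 1, attained by the pair ((8, -4), (8, -5)).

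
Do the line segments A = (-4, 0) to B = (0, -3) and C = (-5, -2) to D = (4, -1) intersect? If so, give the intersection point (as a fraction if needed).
Yes; intersection at (-56/31, -51/31) (t = 17/31 on AB, s = 11/31 on CD)

Parametrize AB as A + t(B − A) = (-4 + 4 t, 0 + -3 t) and CD as C + s(D − C) = (-5 + 9 s, -2 + 1 s). Solve the linear system for (t, s). Determinant = -31 ≠ 0, so a unique intersection of the containing lines exists. Solution: t = 17/31, s = 11/31 — both in [0, 1], so the segments cross. Intersection point: (-56/31, -51/31).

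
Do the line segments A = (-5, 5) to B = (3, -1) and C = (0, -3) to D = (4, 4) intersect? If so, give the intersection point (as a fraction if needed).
Yes; intersection at (17/10, -1/40) (t = 67/80 on AB, s = 17/40 on CD)

Parametrize AB as A + t(B − A) = (-5 + 8 t, 5 + -6 t) and CD as C + s(D − C) = (0 + 4 s, -3 + 7 s). Solve the linear system for (t, s). Determinant = -80 ≠ 0, so a unique intersection of the containing lines exists. Solution: t = 67/80, s = 17/40 — both in [0, 1], so the segments cross. Intersection point: (17/10, -1/40).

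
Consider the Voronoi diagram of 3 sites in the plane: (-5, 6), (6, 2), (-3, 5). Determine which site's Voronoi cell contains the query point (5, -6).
Nearest site = (6, 2)

The Voronoi cell of site s contains exactly those query points closer to s than to any other site. Compute squared distances from q = (5, -6) to each site:
  (6 − 5)² + (2 − -6)² = 65
  (-3 − 5)² + (5 − -6)² = 185
  (-5 − 5)² + (6 − -6)² = 244
Minimum is attained by (6, 2), so q lies in its Voronoi cell.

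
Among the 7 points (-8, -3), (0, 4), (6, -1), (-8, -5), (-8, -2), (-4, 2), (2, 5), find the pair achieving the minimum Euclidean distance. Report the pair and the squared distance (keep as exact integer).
Pair = ((-8, -3), (-8, -2)); squared distance = 1

Compute all C(7, 2) = 21 pairwise squared distances (x_i − x_j)² + (y_i − y_j)². The minimum is 1, attained by the pair ((-8, -3), (-8, -2)).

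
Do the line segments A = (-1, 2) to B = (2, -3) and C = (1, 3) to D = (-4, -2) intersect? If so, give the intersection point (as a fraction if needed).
Yes; intersection at (-5/8, 11/8) (t = 1/8 on AB, s = 13/40 on CD)

Parametrize AB as A + t(B − A) = (-1 + 3 t, 2 + -5 t) and CD as C + s(D − C) = (1 + -5 s, 3 + -5 s). Solve the linear system for (t, s). Determinant = 40 ≠ 0, so a unique intersection of the containing lines exists. Solution: t = 1/8, s = 13/40 — both in [0, 1], so the segments cross. Intersection point: (-5/8, 11/8).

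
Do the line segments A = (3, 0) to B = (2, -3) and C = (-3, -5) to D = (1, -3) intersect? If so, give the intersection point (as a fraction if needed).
No (intersection of containing lines falls outside at least one segment)

Parametrize and solve: t = 4/5, s = 13/10. At least one of these is outside [0, 1], so the segments do not intersect.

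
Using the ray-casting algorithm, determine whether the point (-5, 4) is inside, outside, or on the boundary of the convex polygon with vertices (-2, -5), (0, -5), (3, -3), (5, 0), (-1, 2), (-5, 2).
The point (-5, 4) lies strictly outside the polygon

Cast a horizontal ray to the right from the query point and count how many polygon edges it crosses (each edge strictly once or zero times, handled with the usual half-open convention). 
Parity of crossings → even ⇒ outside.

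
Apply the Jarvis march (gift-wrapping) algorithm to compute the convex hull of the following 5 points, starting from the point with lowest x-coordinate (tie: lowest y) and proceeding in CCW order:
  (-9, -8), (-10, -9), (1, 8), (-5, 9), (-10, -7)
Hull (CCW) = [(-10, -9), (-9, -8), (1, 8), (-5, 9), (-10, -7)]

Jarvis march: at each step, from the current hull vertex p, select the next vertex q as the point such that every other point lies strictly to the left of (or on) the directed line p → q. (Equivalently: for every other point r, the cross product (q − p) × (r − p) ≥ 0.)
Starting point (lowest x, tie lowest y): (-10, -9). Wrap until returning to start. Resulting hull: (-10, -9), (-9, -8), (1, 8), (-5, 9), (-10, -7).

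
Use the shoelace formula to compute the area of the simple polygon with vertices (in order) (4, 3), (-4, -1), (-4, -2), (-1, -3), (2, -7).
Area = 69/2

Shoelace formula: Area = (1/2) |Σ_i (x_i · y_{i+1} − x_{i+1} · y_i)| (indices mod n). Compute each cross term:
  (4)(-1) − (-4)(3) = 8
  (-4)(-2) − (-4)(-1) = 4
  (-4)(-3) − (-1)(-2) = 10
  (-1)(-7) − (2)(-3) = 13
  (2)(3) − (4)(-7) = 34
Sum = 69, so (signed) Area = 69/2 = 69/2, |Area| = 69/2.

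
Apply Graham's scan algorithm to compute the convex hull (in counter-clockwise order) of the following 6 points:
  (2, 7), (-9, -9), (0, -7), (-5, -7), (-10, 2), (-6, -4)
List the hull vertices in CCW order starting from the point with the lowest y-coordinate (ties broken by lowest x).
Hull (CCW) = [(-9, -9), (0, -7), (2, 7), (-10, 2)]

Graham scan procedure:
  1. Find the pivot p₀ = point with lowest y (tie → lowest x): (-9, -9).
  2. Sort the remaining points by polar angle around p₀.
  3. Walk through sorted points, maintaining a stack; pop the top while the last three entries make a non-left turn (cross product ≤ 0).
  4. Final stack is the convex hull in CCW order: (-9, -9), (0, -7), (2, 7), (-10, 2).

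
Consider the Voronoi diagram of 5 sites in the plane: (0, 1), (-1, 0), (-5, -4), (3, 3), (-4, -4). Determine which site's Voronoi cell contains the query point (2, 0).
Nearest site = (0, 1)

The Voronoi cell of site s contains exactly those query points closer to s than to any other site. Compute squared distances from q = (2, 0) to each site:
  (0 − 2)² + (1 − 0)² = 5
  (-1 − 2)² + (0 − 0)² = 9
  (3 − 2)² + (3 − 0)² = 10
  (-4 − 2)² + (-4 − 0)² = 52
  (-5 − 2)² + (-4 − 0)² = 65
Minimum is attained by (0, 1), so q lies in its Voronoi cell.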